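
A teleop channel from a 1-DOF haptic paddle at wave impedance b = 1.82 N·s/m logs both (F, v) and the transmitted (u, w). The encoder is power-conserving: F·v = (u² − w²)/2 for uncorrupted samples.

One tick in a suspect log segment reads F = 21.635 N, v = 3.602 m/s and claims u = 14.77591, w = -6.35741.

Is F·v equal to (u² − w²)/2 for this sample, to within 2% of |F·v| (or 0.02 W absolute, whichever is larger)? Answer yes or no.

F·v = 21.635×3.602 = 77.92927 W.
(u² − w²)/2 = (218.32752 − 40.41666)/2 = 88.95543 W.
|Δ| = 11.02616;  2% of max(1, |F·v|) = 1.55859.

no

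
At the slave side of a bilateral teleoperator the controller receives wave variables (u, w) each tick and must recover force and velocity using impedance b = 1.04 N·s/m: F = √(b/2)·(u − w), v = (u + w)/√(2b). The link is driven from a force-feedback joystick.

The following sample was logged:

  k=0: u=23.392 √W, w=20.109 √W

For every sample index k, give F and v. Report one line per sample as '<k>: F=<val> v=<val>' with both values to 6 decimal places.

k=0: u−w=3.283000, u+w=43.501000; √(b/2)=0.721110, √(2b)=1.442221; F=0.721110×3.283=2.367405, v=43.501000/1.442221=30.162517

0: F=2.367405 v=30.162517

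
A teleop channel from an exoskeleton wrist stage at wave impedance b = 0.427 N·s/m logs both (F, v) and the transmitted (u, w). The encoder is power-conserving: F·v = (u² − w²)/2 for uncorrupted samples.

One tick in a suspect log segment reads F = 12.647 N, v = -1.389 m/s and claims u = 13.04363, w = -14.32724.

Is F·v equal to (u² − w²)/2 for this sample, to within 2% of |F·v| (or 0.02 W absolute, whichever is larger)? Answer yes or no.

F·v = 12.647×(-1.389) = -17.56668 W.
(u² − w²)/2 = (170.13628 − 205.26981)/2 = -17.56676 W.
|Δ| = 0.00008;  2% of max(1, |F·v|) = 0.35133.

yes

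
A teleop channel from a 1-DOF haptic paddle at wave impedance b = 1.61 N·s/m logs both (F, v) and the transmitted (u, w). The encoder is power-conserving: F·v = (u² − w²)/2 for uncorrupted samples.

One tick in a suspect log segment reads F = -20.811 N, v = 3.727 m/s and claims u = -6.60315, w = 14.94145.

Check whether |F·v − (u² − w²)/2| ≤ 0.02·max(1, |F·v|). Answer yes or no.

F·v = (-20.811)×3.727 = -77.5626 W.
(u² − w²)/2 = (43.6016 − 223.2469)/2 = -89.8227 W.
|Δ| = 12.2601;  2% of max(1, |F·v|) = 1.5513.

no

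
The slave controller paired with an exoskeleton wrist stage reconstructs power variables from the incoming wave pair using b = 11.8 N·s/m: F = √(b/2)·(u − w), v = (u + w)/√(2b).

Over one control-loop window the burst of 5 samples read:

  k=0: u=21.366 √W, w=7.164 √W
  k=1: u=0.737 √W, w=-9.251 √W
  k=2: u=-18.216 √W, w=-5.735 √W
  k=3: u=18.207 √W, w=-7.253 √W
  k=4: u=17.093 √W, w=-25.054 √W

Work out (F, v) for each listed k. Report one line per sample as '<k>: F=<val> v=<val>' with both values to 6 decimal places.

0: F=34.496538 v=5.872808
1: F=24.260768 v=-1.752579
2: F=-30.316244 v=-4.930235
3: F=61.842125 v=2.254845
4: F=102.374707 v=-1.638746

k=0: u−w=14.202000, u+w=28.530000; √(b/2)=2.428992, √(2b)=4.857983; F=2.428992×14.202=34.496538, v=28.530000/4.857983=5.872808
k=1: u−w=9.988000, u+w=-8.514000; √(b/2)=2.428992, √(2b)=4.857983; F=2.428992×9.988=24.260768, v=-8.514000/4.857983=-1.752579
k=2: u−w=-12.481000, u+w=-23.951000; √(b/2)=2.428992, √(2b)=4.857983; F=2.428992×(-12.481)=-30.316244, v=-23.951000/4.857983=-4.930235
k=3: u−w=25.460000, u+w=10.954000; √(b/2)=2.428992, √(2b)=4.857983; F=2.428992×25.46=61.842125, v=10.954000/4.857983=2.254845
k=4: u−w=42.147000, u+w=-7.961000; √(b/2)=2.428992, √(2b)=4.857983; F=2.428992×42.147=102.374707, v=-7.961000/4.857983=-1.638746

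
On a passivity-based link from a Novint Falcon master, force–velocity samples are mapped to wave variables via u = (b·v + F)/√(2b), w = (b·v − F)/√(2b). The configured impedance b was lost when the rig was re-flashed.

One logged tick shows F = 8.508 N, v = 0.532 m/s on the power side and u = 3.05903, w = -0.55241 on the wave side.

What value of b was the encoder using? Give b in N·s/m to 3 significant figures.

b = 11.1 N·s/m

u + w = 2.5066;  u + w = √(2b)·v, so √(2b) = 2.5066/0.532 = 4.7117.
b = (√(2b))²/2 = 22.2000/2 = 11.1000.
(Check via u − w = 2F/√(2b): u − w = 3.6114, 2F/√(2b) = 3.6114.)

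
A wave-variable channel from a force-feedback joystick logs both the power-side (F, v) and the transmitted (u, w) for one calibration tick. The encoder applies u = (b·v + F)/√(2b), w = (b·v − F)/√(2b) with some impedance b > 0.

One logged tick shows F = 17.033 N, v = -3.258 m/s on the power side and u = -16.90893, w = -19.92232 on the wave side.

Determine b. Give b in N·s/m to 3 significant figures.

u + w = -36.83125;  u + w = √(2b)·v, so √(2b) = -36.83125/(-3.258) = 11.30486.
b = (√(2b))²/2 = 127.79997/2 = 63.89999.
(Check via u − w = 2F/√(2b): u − w = 3.01339, 2F/√(2b) = 3.01339.)

b = 63.9 N·s/m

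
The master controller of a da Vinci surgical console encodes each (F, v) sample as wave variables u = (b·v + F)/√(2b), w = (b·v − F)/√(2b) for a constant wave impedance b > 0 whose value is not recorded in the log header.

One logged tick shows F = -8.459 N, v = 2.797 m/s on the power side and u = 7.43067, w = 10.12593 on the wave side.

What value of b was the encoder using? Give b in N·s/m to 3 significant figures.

u + w = 17.55660;  u + w = √(2b)·v, so √(2b) = 17.55660/2.797 = 6.27694.
b = (√(2b))²/2 = 39.39997/2 = 19.69999.
(Check via u − w = 2F/√(2b): u − w = -2.69526, 2F/√(2b) = -2.69526.)

b = 19.7 N·s/m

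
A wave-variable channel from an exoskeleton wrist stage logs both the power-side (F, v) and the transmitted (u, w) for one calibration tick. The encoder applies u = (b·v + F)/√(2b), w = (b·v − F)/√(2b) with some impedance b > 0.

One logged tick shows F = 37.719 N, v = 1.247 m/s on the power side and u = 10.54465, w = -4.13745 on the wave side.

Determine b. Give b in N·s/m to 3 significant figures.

b = 13.2 N·s/m

u + w = 6.40720;  u + w = √(2b)·v, so √(2b) = 6.40720/1.247 = 5.13809.
b = (√(2b))²/2 = 26.39998/2 = 13.19999.
(Check via u − w = 2F/√(2b): u − w = 14.68210, 2F/√(2b) = 14.68211.)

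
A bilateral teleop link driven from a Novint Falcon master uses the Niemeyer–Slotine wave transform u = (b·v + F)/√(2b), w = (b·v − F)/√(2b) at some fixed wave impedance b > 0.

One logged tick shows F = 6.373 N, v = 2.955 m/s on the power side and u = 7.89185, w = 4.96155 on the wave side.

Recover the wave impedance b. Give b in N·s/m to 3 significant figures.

b = 9.46 N·s/m

u + w = 12.8534;  u + w = √(2b)·v, so √(2b) = 12.8534/2.955 = 4.3497.
b = (√(2b))²/2 = 18.9200/2 = 9.4600.
(Check via u − w = 2F/√(2b): u − w = 2.9303, 2F/√(2b) = 2.9303.)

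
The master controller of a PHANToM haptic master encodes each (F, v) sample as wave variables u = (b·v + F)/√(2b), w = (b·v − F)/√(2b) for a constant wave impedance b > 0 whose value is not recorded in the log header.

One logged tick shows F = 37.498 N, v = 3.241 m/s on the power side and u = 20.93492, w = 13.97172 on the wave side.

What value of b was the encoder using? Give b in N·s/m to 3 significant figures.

u + w = 34.90664;  u + w = √(2b)·v, so √(2b) = 34.90664/3.241 = 10.77033.
b = (√(2b))²/2 = 116.00001/2 = 58.00001.
(Check via u − w = 2F/√(2b): u − w = 6.96320, 2F/√(2b) = 6.96320.)

b = 58 N·s/m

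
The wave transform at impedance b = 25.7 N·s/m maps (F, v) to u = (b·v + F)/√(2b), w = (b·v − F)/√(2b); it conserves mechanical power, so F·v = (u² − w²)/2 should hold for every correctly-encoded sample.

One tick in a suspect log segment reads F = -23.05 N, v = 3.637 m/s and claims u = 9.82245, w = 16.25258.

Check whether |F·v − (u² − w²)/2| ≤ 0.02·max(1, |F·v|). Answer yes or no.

yes

F·v = (-23.05)×3.637 = -83.83285 W.
(u² − w²)/2 = (96.48052 − 264.14636)/2 = -83.83292 W.
|Δ| = 0.00007;  2% of max(1, |F·v|) = 1.67666.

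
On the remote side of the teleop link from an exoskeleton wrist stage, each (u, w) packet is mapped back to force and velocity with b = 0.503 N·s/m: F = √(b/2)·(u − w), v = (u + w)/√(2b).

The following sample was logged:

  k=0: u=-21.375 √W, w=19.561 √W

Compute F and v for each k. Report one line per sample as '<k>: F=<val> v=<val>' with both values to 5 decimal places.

0: F=-20.52931 v=-1.80858

k=0: u−w=-40.93600, u+w=-1.81400; √(b/2)=0.50150, √(2b)=1.00300; F=0.50150×(-40.936)=-20.52931, v=-1.81400/1.00300=-1.80858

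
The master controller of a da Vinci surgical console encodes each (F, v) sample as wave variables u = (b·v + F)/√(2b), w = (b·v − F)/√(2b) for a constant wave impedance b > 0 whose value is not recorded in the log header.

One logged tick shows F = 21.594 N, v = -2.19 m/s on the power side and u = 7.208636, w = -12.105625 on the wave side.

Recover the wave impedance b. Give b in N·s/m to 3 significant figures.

u + w = -4.896989;  u + w = √(2b)·v, so √(2b) = -4.896989/(-2.19) = 2.236068.
b = (√(2b))²/2 = 5.000000/2 = 2.500000.
(Check via u − w = 2F/√(2b): u − w = 19.314261, 2F/√(2b) = 19.314260.)

b = 2.5 N·s/m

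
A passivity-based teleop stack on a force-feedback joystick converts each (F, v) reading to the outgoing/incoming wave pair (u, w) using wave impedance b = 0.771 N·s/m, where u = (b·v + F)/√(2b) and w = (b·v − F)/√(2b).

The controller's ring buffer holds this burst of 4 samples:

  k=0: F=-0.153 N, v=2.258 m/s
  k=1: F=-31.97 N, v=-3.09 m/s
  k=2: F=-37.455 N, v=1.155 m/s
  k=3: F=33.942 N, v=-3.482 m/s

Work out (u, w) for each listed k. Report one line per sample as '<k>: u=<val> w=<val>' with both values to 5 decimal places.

0: u=1.27875 w=1.52517
1: u=-27.66399 w=23.82691
2: u=-29.44540 w=30.87964
3: u=25.17157 w=-29.49543

k=0: b·v=0.771×2.258=1.74092; √(2b)=1.24177; u=(1.74092+(-0.153))/1.24177=1.27875, w=(1.74092−(-0.153))/1.24177=1.52517
k=1: b·v=0.771×(-3.09)=-2.38239; √(2b)=1.24177; u=(-2.38239+(-31.97))/1.24177=-27.66399, w=(-2.38239−(-31.97))/1.24177=23.82691
k=2: b·v=0.771×1.155=0.89050; √(2b)=1.24177; u=(0.89050+(-37.455))/1.24177=-29.44540, w=(0.89050−(-37.455))/1.24177=30.87964
k=3: b·v=0.771×(-3.482)=-2.68462; √(2b)=1.24177; u=(-2.68462+33.942)/1.24177=25.17157, w=(-2.68462−33.942)/1.24177=-29.49543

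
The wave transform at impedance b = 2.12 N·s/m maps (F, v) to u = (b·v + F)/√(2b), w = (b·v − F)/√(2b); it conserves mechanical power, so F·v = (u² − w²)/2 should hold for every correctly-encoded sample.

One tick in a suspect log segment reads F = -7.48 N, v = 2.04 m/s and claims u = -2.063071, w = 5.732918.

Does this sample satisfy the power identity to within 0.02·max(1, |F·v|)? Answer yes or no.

no

F·v = (-7.48)×2.04 = -15.259200 W.
(u² − w²)/2 = (4.256262 − 32.866349)/2 = -14.305043 W.
|Δ| = 0.954157;  2% of max(1, |F·v|) = 0.305184.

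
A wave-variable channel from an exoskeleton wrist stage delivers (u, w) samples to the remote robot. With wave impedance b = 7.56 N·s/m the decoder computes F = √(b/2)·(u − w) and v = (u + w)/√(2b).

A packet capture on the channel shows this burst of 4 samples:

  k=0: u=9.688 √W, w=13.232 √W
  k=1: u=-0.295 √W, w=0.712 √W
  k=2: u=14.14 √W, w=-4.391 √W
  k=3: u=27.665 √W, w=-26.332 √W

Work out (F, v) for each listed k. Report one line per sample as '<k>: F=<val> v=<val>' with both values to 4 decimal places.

0: F=-6.8903 v=5.8944
1: F=-1.9578 v=0.1072
2: F=36.0284 v=2.5072
3: F=104.9822 v=0.3428

k=0: u−w=-3.5440, u+w=22.9200; √(b/2)=1.9442, √(2b)=3.8884; F=1.9442×(-3.544)=-6.8903, v=22.9200/3.8884=5.8944
k=1: u−w=-1.0070, u+w=0.4170; √(b/2)=1.9442, √(2b)=3.8884; F=1.9442×(-1.007)=-1.9578, v=0.4170/3.8884=0.1072
k=2: u−w=18.5310, u+w=9.7490; √(b/2)=1.9442, √(2b)=3.8884; F=1.9442×18.531=36.0284, v=9.7490/3.8884=2.5072
k=3: u−w=53.9970, u+w=1.3330; √(b/2)=1.9442, √(2b)=3.8884; F=1.9442×53.997=104.9822, v=1.3330/3.8884=0.3428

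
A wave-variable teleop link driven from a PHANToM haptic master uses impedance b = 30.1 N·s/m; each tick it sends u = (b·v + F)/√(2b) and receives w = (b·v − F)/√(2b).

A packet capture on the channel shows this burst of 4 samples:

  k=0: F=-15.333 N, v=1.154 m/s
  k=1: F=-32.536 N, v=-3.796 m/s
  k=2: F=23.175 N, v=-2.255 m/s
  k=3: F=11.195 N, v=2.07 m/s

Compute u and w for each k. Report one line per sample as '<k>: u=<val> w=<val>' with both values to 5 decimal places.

k=0: b·v=30.1×1.154=34.73540; √(2b)=7.75887; u=(34.73540+(-15.333))/7.75887=2.50067, w=(34.73540−(-15.333))/7.75887=6.45306
k=1: b·v=30.1×(-3.796)=-114.25960; √(2b)=7.75887; u=(-114.25960+(-32.536))/7.75887=-18.91972, w=(-114.25960−(-32.536))/7.75887=-10.53293
k=2: b·v=30.1×(-2.255)=-67.87550; √(2b)=7.75887; u=(-67.87550+23.175)/7.75887=-5.76122, w=(-67.87550−23.175)/7.75887=-11.73503
k=3: b·v=30.1×2.07=62.30700; √(2b)=7.75887; u=(62.30700+11.195)/7.75887=9.47329, w=(62.30700−11.195)/7.75887=6.58756

0: u=2.50067 w=6.45306
1: u=-18.91972 w=-10.53293
2: u=-5.76122 w=-11.73503
3: u=9.47329 w=6.58756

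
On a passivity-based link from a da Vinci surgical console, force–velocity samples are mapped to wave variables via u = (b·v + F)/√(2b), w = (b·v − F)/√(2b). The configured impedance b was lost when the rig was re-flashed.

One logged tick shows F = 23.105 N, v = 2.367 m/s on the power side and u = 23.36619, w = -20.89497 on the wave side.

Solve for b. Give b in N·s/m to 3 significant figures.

b = 0.545 N·s/m

u + w = 2.47122;  u + w = √(2b)·v, so √(2b) = 2.47122/2.367 = 1.04403.
b = (√(2b))²/2 = 1.09000/2 = 0.54500.
(Check via u − w = 2F/√(2b): u − w = 44.26116, 2F/√(2b) = 44.26116.)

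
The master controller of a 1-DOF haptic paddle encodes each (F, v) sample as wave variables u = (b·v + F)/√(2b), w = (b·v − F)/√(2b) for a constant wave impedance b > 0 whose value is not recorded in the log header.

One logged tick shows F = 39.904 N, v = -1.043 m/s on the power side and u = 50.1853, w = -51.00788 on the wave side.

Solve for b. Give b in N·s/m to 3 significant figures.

b = 0.311 N·s/m

u + w = -0.8226;  u + w = √(2b)·v, so √(2b) = -0.8226/(-1.043) = 0.7887.
b = (√(2b))²/2 = 0.6220/2 = 0.3110.
(Check via u − w = 2F/√(2b): u − w = 101.1932, 2F/√(2b) = 101.1935.)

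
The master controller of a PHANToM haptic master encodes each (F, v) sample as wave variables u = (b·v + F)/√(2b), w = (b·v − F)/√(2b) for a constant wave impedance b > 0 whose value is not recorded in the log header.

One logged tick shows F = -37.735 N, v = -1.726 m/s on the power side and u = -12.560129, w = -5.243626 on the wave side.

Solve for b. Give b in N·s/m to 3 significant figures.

u + w = -17.803755;  u + w = √(2b)·v, so √(2b) = -17.803755/(-1.726) = 10.315038.
b = (√(2b))²/2 = 106.400002/2 = 53.200001.
(Check via u − w = 2F/√(2b): u − w = -7.316503, 2F/√(2b) = -7.316503.)

b = 53.2 N·s/m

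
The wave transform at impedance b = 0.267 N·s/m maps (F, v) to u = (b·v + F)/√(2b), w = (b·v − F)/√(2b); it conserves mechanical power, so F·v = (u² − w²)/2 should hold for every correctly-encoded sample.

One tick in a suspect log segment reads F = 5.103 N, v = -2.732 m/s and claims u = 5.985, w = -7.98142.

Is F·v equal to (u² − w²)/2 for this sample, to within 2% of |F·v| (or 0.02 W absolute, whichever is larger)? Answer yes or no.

yes

F·v = 5.103×(-2.732) = -13.94140 W.
(u² − w²)/2 = (35.82023 − 63.70307)/2 = -13.94142 W.
|Δ| = 0.00002;  2% of max(1, |F·v|) = 0.27883.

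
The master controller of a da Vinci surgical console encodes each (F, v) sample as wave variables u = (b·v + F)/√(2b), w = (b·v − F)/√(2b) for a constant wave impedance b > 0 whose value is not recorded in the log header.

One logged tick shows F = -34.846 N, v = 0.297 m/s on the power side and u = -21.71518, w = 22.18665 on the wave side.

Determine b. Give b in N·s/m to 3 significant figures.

b = 1.26 N·s/m

u + w = 0.4715;  u + w = √(2b)·v, so √(2b) = 0.4715/0.297 = 1.5874.
b = (√(2b))²/2 = 2.5200/2 = 1.2600.
(Check via u − w = 2F/√(2b): u − w = -43.9018, 2F/√(2b) = -43.9021.)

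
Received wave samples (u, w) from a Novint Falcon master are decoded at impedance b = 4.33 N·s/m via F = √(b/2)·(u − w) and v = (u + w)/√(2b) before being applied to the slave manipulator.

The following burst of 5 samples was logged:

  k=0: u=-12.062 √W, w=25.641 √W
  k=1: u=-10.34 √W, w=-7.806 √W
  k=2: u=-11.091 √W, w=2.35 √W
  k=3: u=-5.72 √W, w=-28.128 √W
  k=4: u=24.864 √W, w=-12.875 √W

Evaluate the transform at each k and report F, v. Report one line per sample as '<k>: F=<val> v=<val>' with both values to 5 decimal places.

0: F=-55.47596 v=4.61433
1: F=-3.72851 v=-6.16626
2: F=-19.77701 v=-2.97031
3: F=32.97099 v=-11.50202
4: F=55.52893 v=4.07403

k=0: u−w=-37.70300, u+w=13.57900; √(b/2)=1.47139, √(2b)=2.94279; F=1.47139×(-37.703)=-55.47596, v=13.57900/2.94279=4.61433
k=1: u−w=-2.53400, u+w=-18.14600; √(b/2)=1.47139, √(2b)=2.94279; F=1.47139×(-2.534)=-3.72851, v=-18.14600/2.94279=-6.16626
k=2: u−w=-13.44100, u+w=-8.74100; √(b/2)=1.47139, √(2b)=2.94279; F=1.47139×(-13.441)=-19.77701, v=-8.74100/2.94279=-2.97031
k=3: u−w=22.40800, u+w=-33.84800; √(b/2)=1.47139, √(2b)=2.94279; F=1.47139×22.408=32.97099, v=-33.84800/2.94279=-11.50202
k=4: u−w=37.73900, u+w=11.98900; √(b/2)=1.47139, √(2b)=2.94279; F=1.47139×37.739=55.52893, v=11.98900/2.94279=4.07403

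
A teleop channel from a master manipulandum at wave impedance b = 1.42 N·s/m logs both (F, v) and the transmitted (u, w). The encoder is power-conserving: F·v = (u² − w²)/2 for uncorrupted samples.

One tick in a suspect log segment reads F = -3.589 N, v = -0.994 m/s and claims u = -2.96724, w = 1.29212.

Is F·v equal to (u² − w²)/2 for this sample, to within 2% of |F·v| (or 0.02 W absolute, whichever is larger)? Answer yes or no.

F·v = (-3.589)×(-0.994) = 3.5675 W.
(u² − w²)/2 = (8.8045 − 1.6696)/2 = 3.5675 W.
|Δ| = 0.0000;  2% of max(1, |F·v|) = 0.0713.

yes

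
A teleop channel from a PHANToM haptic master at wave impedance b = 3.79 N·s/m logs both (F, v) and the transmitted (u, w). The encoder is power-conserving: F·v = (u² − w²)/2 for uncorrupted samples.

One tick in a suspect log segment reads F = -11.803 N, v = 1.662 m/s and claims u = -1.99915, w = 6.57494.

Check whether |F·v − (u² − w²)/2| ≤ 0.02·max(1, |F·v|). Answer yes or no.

yes

F·v = (-11.803)×1.662 = -19.61659 W.
(u² − w²)/2 = (3.99660 − 43.22984)/2 = -19.61662 W.
|Δ| = 0.00003;  2% of max(1, |F·v|) = 0.39233.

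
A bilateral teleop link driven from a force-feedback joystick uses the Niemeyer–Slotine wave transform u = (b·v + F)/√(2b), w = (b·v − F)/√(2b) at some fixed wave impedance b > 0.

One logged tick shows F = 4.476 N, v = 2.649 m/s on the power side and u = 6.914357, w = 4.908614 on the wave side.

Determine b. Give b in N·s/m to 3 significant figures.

u + w = 11.822971;  u + w = √(2b)·v, so √(2b) = 11.822971/2.649 = 4.463183.
b = (√(2b))²/2 = 19.920000/2 = 9.960000.
(Check via u − w = 2F/√(2b): u − w = 2.005743, 2F/√(2b) = 2.005744.)

b = 9.96 N·s/m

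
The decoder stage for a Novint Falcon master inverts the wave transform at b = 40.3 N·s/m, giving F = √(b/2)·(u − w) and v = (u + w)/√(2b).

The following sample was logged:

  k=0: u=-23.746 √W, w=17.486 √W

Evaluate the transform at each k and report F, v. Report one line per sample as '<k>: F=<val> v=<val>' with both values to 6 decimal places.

k=0: u−w=-41.232000, u+w=-6.260000; √(b/2)=4.488875, √(2b)=8.977750; F=4.488875×(-41.232)=-185.085300, v=-6.260000/8.977750=-0.697279

0: F=-185.085300 v=-0.697279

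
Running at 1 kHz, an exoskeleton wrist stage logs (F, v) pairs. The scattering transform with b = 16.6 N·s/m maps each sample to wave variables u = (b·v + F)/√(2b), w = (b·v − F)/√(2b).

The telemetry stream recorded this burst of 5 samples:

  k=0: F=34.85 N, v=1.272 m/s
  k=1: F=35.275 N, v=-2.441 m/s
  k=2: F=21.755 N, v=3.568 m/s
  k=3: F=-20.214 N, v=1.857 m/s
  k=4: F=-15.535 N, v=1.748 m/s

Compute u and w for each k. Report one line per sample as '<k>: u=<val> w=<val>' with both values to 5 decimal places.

0: u=9.71290 w=-2.38371
1: u=-0.91039 w=-13.15452
2: u=14.05494 w=6.50367
3: u=1.84177 w=8.85816
4: u=2.33980 w=7.73208

k=0: b·v=16.6×1.272=21.11520; √(2b)=5.76194; u=(21.11520+34.85)/5.76194=9.71290, w=(21.11520−34.85)/5.76194=-2.38371
k=1: b·v=16.6×(-2.441)=-40.52060; √(2b)=5.76194; u=(-40.52060+35.275)/5.76194=-0.91039, w=(-40.52060−35.275)/5.76194=-13.15452
k=2: b·v=16.6×3.568=59.22880; √(2b)=5.76194; u=(59.22880+21.755)/5.76194=14.05494, w=(59.22880−21.755)/5.76194=6.50367
k=3: b·v=16.6×1.857=30.82620; √(2b)=5.76194; u=(30.82620+(-20.214))/5.76194=1.84177, w=(30.82620−(-20.214))/5.76194=8.85816
k=4: b·v=16.6×1.748=29.01680; √(2b)=5.76194; u=(29.01680+(-15.535))/5.76194=2.33980, w=(29.01680−(-15.535))/5.76194=7.73208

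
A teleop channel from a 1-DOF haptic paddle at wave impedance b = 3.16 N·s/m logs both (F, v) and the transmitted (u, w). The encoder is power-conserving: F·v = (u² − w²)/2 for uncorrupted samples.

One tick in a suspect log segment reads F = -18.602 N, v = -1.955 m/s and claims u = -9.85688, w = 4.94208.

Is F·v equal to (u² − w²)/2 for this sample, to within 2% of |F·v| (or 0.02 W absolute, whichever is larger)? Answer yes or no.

F·v = (-18.602)×(-1.955) = 36.36691 W.
(u² − w²)/2 = (97.15808 − 24.42415)/2 = 36.36696 W.
|Δ| = 0.00005;  2% of max(1, |F·v|) = 0.72734.

yes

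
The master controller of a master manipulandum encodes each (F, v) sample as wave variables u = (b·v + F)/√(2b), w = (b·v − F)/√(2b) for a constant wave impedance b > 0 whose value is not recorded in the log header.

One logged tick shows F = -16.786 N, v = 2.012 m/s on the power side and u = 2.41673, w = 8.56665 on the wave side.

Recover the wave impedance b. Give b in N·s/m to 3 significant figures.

b = 14.9 N·s/m

u + w = 10.9834;  u + w = √(2b)·v, so √(2b) = 10.9834/2.012 = 5.4589.
b = (√(2b))²/2 = 29.8000/2 = 14.9000.
(Check via u − w = 2F/√(2b): u − w = -6.1499, 2F/√(2b) = -6.1499.)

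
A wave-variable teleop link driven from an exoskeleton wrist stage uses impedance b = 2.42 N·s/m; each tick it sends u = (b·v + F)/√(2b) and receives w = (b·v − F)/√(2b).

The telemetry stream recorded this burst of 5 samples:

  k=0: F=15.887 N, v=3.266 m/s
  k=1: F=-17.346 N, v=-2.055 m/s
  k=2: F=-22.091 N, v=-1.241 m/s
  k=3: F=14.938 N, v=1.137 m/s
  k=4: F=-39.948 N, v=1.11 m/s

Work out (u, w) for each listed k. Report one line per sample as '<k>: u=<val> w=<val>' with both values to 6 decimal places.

k=0: b·v=2.42×3.266=7.903720; √(2b)=2.200000; u=(7.903720+15.887)/2.200000=10.813964, w=(7.903720−15.887)/2.200000=-3.628764
k=1: b·v=2.42×(-2.055)=-4.973100; √(2b)=2.200000; u=(-4.973100+(-17.346))/2.200000=-10.145045, w=(-4.973100−(-17.346))/2.200000=5.624045
k=2: b·v=2.42×(-1.241)=-3.003220; √(2b)=2.200000; u=(-3.003220+(-22.091))/2.200000=-11.406464, w=(-3.003220−(-22.091))/2.200000=8.676264
k=3: b·v=2.42×1.137=2.751540; √(2b)=2.200000; u=(2.751540+14.938)/2.200000=8.040700, w=(2.751540−14.938)/2.200000=-5.539300
k=4: b·v=2.42×1.11=2.686200; √(2b)=2.200000; u=(2.686200+(-39.948))/2.200000=-16.937182, w=(2.686200−(-39.948))/2.200000=19.379182

0: u=10.813964 w=-3.628764
1: u=-10.145045 w=5.624045
2: u=-11.406464 w=8.676264
3: u=8.040700 w=-5.539300
4: u=-16.937182 w=19.379182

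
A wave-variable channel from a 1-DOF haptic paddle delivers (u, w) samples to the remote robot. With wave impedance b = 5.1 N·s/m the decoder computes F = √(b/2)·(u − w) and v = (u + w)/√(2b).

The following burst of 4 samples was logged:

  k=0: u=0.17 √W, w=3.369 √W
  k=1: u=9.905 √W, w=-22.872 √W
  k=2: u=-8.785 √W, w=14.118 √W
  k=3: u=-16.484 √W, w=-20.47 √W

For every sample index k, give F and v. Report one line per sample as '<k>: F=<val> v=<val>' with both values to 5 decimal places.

0: F=-5.10839 v=1.10810
1: F=52.34067 v=-4.06013
2: F=-36.57316 v=1.66983
3: F=6.36513 v=-11.57075

k=0: u−w=-3.19900, u+w=3.53900; √(b/2)=1.59687, √(2b)=3.19374; F=1.59687×(-3.199)=-5.10839, v=3.53900/3.19374=1.10810
k=1: u−w=32.77700, u+w=-12.96700; √(b/2)=1.59687, √(2b)=3.19374; F=1.59687×32.777=52.34067, v=-12.96700/3.19374=-4.06013
k=2: u−w=-22.90300, u+w=5.33300; √(b/2)=1.59687, √(2b)=3.19374; F=1.59687×(-22.903)=-36.57316, v=5.33300/3.19374=1.66983
k=3: u−w=3.98600, u+w=-36.95400; √(b/2)=1.59687, √(2b)=3.19374; F=1.59687×3.986=6.36513, v=-36.95400/3.19374=-11.57075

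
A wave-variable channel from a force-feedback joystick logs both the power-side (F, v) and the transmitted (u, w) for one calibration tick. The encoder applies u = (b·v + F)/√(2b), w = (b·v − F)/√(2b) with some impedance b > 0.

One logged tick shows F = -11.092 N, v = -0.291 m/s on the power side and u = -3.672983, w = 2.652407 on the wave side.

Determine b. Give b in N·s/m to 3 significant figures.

b = 6.15 N·s/m

u + w = -1.020576;  u + w = √(2b)·v, so √(2b) = -1.020576/(-0.291) = 3.507134.
b = (√(2b))²/2 = 12.299989/2 = 6.149995.
(Check via u − w = 2F/√(2b): u − w = -6.325390, 2F/√(2b) = -6.325393.)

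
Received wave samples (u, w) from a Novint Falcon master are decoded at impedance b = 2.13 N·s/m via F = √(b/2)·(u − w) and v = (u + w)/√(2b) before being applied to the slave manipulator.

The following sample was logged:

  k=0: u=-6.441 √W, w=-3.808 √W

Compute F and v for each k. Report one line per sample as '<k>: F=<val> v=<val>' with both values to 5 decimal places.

k=0: u−w=-2.63300, u+w=-10.24900; √(b/2)=1.03199, √(2b)=2.06398; F=1.03199×(-2.633)=-2.71723, v=-10.24900/2.06398=-4.96566

0: F=-2.71723 v=-4.96566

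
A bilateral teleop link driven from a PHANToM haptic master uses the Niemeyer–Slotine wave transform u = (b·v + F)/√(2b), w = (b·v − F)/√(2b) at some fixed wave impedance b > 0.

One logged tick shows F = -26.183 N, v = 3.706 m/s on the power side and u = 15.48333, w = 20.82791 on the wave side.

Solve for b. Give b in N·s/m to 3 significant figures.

u + w = 36.31124;  u + w = √(2b)·v, so √(2b) = 36.31124/3.706 = 9.79796.
b = (√(2b))²/2 = 96.00002/2 = 48.00001.
(Check via u − w = 2F/√(2b): u − w = -5.34458, 2F/√(2b) = -5.34458.)

b = 48 N·s/m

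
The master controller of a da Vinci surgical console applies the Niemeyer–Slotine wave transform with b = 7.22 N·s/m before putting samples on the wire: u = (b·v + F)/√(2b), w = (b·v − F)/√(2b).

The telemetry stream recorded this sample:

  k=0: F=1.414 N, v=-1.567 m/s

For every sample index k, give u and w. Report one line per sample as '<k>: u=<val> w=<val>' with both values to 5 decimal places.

k=0: b·v=7.22×(-1.567)=-11.31374; √(2b)=3.80000; u=(-11.31374+1.414)/3.80000=-2.60519, w=(-11.31374−1.414)/3.80000=-3.34941

0: u=-2.60519 w=-3.34941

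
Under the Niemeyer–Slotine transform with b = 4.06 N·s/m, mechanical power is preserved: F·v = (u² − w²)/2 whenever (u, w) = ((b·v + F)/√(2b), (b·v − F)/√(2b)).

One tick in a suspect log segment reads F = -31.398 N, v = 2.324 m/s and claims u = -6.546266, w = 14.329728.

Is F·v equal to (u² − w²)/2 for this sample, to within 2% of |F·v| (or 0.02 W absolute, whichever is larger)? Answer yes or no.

F·v = (-31.398)×2.324 = -72.968952 W.
(u² − w²)/2 = (42.853599 − 205.341105)/2 = -81.243753 W.
|Δ| = 8.274801;  2% of max(1, |F·v|) = 1.459379.

no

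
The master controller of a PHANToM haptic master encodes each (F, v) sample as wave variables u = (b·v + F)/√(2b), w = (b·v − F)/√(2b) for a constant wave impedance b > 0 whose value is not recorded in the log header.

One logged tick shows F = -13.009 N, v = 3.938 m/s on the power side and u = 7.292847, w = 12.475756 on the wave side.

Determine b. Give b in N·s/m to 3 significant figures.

b = 12.6 N·s/m

u + w = 19.768603;  u + w = √(2b)·v, so √(2b) = 19.768603/3.938 = 5.019960.
b = (√(2b))²/2 = 25.200000/2 = 12.600000.
(Check via u − w = 2F/√(2b): u − w = -5.182909, 2F/√(2b) = -5.182910.)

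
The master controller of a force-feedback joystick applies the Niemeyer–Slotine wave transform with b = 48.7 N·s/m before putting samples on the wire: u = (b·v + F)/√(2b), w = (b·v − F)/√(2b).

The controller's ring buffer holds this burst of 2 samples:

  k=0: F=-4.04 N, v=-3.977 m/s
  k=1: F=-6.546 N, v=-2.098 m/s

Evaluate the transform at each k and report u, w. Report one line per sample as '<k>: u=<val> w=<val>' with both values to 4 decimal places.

0: u=-20.0341 w=-19.2154
1: u=-11.0160 w=-9.6895

k=0: b·v=48.7×(-3.977)=-193.6799; √(2b)=9.8691; u=(-193.6799+(-4.04))/9.8691=-20.0341, w=(-193.6799−(-4.04))/9.8691=-19.2154
k=1: b·v=48.7×(-2.098)=-102.1726; √(2b)=9.8691; u=(-102.1726+(-6.546))/9.8691=-11.0160, w=(-102.1726−(-6.546))/9.8691=-9.6895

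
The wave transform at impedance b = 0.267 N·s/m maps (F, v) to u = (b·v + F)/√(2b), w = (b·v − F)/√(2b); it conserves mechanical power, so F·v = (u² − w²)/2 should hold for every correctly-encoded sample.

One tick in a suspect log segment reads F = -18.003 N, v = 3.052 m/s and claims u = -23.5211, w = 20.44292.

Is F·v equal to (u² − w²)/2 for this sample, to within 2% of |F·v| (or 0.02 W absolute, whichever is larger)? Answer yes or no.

no

F·v = (-18.003)×3.052 = -54.9452 W.
(u² − w²)/2 = (553.2421 − 417.9130)/2 = 67.6646 W.
|Δ| = 122.6097;  2% of max(1, |F·v|) = 1.0989.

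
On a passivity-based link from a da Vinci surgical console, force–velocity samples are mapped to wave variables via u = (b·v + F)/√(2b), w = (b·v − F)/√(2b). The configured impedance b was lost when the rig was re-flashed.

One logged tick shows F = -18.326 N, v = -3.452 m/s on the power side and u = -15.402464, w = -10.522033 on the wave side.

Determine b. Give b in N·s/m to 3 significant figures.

b = 28.2 N·s/m

u + w = -25.924497;  u + w = √(2b)·v, so √(2b) = -25.924497/(-3.452) = 7.509993.
b = (√(2b))²/2 = 56.400000/2 = 28.200000.
(Check via u − w = 2F/√(2b): u − w = -4.880431, 2F/√(2b) = -4.880430.)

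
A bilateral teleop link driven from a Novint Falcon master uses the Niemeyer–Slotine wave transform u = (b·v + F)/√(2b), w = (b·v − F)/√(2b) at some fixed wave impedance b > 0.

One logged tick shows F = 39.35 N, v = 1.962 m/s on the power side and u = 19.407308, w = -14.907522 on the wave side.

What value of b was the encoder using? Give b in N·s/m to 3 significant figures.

b = 2.63 N·s/m

u + w = 4.499786;  u + w = √(2b)·v, so √(2b) = 4.499786/1.962 = 2.293469.
b = (√(2b))²/2 = 5.260000/2 = 2.630000.
(Check via u − w = 2F/√(2b): u − w = 34.314830, 2F/√(2b) = 34.314832.)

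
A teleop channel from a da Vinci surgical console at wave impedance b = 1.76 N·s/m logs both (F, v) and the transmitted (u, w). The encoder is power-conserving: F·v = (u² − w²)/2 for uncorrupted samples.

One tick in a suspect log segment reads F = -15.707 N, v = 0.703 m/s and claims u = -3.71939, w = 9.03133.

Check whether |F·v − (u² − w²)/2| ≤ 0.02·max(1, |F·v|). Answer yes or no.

F·v = (-15.707)×0.703 = -11.04202 W.
(u² − w²)/2 = (13.83386 − 81.56492)/2 = -33.86553 W.
|Δ| = 22.82351;  2% of max(1, |F·v|) = 0.22084.

no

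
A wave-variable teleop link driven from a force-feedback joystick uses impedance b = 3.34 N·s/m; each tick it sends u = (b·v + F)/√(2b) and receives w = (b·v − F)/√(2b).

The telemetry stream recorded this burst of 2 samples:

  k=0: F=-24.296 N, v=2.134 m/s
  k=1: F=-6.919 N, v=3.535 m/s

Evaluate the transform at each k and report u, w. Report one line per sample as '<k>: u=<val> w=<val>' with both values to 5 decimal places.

k=0: b·v=3.34×2.134=7.12756; √(2b)=2.58457; u=(7.12756+(-24.296))/2.58457=-6.64267, w=(7.12756−(-24.296))/2.58457=12.15814
k=1: b·v=3.34×3.535=11.80690; √(2b)=2.58457; u=(11.80690+(-6.919))/2.58457=1.89119, w=(11.80690−(-6.919))/2.58457=7.24527

0: u=-6.64267 w=12.15814
1: u=1.89119 w=7.24527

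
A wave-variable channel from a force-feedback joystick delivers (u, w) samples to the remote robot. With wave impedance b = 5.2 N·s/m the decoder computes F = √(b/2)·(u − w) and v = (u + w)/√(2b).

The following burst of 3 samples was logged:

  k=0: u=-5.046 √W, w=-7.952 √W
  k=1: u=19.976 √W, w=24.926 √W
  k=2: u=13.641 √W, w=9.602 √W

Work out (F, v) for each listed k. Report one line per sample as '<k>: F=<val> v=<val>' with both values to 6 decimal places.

k=0: u−w=2.906000, u+w=-12.998000; √(b/2)=1.612452, √(2b)=3.224903; F=1.612452×2.906=4.685784, v=-12.998000/3.224903=-4.030509
k=1: u−w=-4.950000, u+w=44.902000; √(b/2)=1.612452, √(2b)=3.224903; F=1.612452×(-4.95)=-7.981635, v=44.902000/3.224903=13.923519
k=2: u−w=4.039000, u+w=23.243000; √(b/2)=1.612452, √(2b)=3.224903; F=1.612452×4.039=6.512692, v=23.243000/3.224903=7.207348

0: F=4.685784 v=-4.030509
1: F=-7.981635 v=13.923519
2: F=6.512692 v=7.207348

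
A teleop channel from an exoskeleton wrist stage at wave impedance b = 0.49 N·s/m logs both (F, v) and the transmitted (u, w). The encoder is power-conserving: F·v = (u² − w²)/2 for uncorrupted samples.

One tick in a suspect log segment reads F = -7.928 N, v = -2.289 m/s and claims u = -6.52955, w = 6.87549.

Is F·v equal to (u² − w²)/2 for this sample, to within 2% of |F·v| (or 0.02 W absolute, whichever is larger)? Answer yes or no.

F·v = (-7.928)×(-2.289) = 18.14719 W.
(u² − w²)/2 = (42.63502 − 47.27236)/2 = -2.31867 W.
|Δ| = 20.46586;  2% of max(1, |F·v|) = 0.36294.

no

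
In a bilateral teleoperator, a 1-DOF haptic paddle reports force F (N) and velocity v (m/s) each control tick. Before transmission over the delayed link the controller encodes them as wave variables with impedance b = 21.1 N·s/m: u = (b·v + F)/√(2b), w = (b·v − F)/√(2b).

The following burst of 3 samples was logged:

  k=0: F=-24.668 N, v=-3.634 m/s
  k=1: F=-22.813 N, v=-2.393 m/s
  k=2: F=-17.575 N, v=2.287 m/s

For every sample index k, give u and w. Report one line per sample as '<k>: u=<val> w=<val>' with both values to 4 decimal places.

k=0: b·v=21.1×(-3.634)=-76.6774; √(2b)=6.4962; u=(-76.6774+(-24.668))/6.4962=-15.6008, w=(-76.6774−(-24.668))/6.4962=-8.0062
k=1: b·v=21.1×(-2.393)=-50.4923; √(2b)=6.4962; u=(-50.4923+(-22.813))/6.4962=-11.2844, w=(-50.4923−(-22.813))/6.4962=-4.2609
k=2: b·v=21.1×2.287=48.2557; √(2b)=6.4962; u=(48.2557+(-17.575))/6.4962=4.7229, w=(48.2557−(-17.575))/6.4962=10.1338

0: u=-15.6008 w=-8.0062
1: u=-11.2844 w=-4.2609
2: u=4.7229 w=10.1338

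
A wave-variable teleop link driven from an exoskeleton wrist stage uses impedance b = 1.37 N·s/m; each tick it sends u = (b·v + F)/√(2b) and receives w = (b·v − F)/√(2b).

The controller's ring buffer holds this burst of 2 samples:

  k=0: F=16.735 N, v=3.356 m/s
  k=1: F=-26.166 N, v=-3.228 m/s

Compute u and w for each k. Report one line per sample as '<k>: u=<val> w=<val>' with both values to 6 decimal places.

k=0: b·v=1.37×3.356=4.597720; √(2b)=1.655295; u=(4.597720+16.735)/1.655295=12.887567, w=(4.597720−16.735)/1.655295=-7.332399
k=1: b·v=1.37×(-3.228)=-4.422360; √(2b)=1.655295; u=(-4.422360+(-26.166))/1.655295=-18.479104, w=(-4.422360−(-26.166))/1.655295=13.135813

0: u=12.887567 w=-7.332399
1: u=-18.479104 w=13.135813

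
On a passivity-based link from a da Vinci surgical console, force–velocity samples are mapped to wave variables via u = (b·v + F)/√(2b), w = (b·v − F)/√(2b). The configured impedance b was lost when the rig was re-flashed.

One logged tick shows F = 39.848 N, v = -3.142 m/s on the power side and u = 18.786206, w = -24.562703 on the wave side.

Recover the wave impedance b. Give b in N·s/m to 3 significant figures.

u + w = -5.776497;  u + w = √(2b)·v, so √(2b) = -5.776497/(-3.142) = 1.838478.
b = (√(2b))²/2 = 3.380000/2 = 1.690000.
(Check via u − w = 2F/√(2b): u − w = 43.348909, 2F/√(2b) = 43.348907.)

b = 1.69 N·s/m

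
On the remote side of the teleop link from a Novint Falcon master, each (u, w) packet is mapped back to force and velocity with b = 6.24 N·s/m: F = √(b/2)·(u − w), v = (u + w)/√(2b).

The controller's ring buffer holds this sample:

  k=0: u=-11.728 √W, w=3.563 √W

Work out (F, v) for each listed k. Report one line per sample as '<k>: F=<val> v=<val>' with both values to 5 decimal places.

k=0: u−w=-15.29100, u+w=-8.16500; √(b/2)=1.76635, √(2b)=3.53270; F=1.76635×(-15.291)=-27.00929, v=-8.16500/3.53270=-2.31126

0: F=-27.00929 v=-2.31126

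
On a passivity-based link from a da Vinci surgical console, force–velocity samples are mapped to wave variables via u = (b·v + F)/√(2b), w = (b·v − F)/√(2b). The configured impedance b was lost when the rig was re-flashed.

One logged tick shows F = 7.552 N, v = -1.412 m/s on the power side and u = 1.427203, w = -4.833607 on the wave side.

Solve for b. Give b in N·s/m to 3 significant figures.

b = 2.91 N·s/m

u + w = -3.406404;  u + w = √(2b)·v, so √(2b) = -3.406404/(-1.412) = 2.412467.
b = (√(2b))²/2 = 5.819999/2 = 2.910000.
(Check via u − w = 2F/√(2b): u − w = 6.260810, 2F/√(2b) = 6.260810.)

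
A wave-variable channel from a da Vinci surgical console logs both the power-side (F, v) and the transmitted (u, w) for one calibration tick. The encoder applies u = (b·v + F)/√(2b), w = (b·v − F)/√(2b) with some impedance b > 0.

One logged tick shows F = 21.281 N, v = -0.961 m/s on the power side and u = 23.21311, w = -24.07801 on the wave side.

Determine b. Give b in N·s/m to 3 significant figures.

b = 0.405 N·s/m

u + w = -0.86490;  u + w = √(2b)·v, so √(2b) = -0.86490/(-0.961) = 0.90000.
b = (√(2b))²/2 = 0.81000/2 = 0.40500.
(Check via u − w = 2F/√(2b): u − w = 47.29112, 2F/√(2b) = 47.29111.)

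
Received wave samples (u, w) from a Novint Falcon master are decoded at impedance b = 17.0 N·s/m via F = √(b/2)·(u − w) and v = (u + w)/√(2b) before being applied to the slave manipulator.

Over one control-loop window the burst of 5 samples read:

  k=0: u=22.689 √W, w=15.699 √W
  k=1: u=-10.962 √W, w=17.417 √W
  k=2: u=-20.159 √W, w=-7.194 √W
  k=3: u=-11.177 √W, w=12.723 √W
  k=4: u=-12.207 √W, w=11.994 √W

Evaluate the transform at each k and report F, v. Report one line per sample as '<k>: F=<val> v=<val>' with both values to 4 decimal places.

k=0: u−w=6.9900, u+w=38.3880; √(b/2)=2.9155, √(2b)=5.8310; F=2.9155×6.99=20.3792, v=38.3880/5.8310=6.5835
k=1: u−w=-28.3790, u+w=6.4550; √(b/2)=2.9155, √(2b)=5.8310; F=2.9155×(-28.379)=-82.7383, v=6.4550/5.8310=1.1070
k=2: u−w=-12.9650, u+w=-27.3530; √(b/2)=2.9155, √(2b)=5.8310; F=2.9155×(-12.965)=-37.7991, v=-27.3530/5.8310=-4.6910
k=3: u−w=-23.9000, u+w=1.5460; √(b/2)=2.9155, √(2b)=5.8310; F=2.9155×(-23.9)=-69.6799, v=1.5460/5.8310=0.2651
k=4: u−w=-24.2010, u+w=-0.2130; √(b/2)=2.9155, √(2b)=5.8310; F=2.9155×(-24.201)=-70.5574, v=-0.2130/5.8310=-0.0365

0: F=20.3792 v=6.5835
1: F=-82.7383 v=1.1070
2: F=-37.7991 v=-4.6910
3: F=-69.6799 v=0.2651
4: F=-70.5574 v=-0.0365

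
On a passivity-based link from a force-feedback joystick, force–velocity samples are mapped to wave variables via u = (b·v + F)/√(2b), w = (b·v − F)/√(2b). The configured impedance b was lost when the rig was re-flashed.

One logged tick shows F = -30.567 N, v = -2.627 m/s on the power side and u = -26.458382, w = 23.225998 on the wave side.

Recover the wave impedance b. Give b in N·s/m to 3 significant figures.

u + w = -3.232384;  u + w = √(2b)·v, so √(2b) = -3.232384/(-2.627) = 1.230447.
b = (√(2b))²/2 = 1.514000/2 = 0.757000.
(Check via u − w = 2F/√(2b): u − w = -49.684380, 2F/√(2b) = -49.684387.)

b = 0.757 N·s/m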